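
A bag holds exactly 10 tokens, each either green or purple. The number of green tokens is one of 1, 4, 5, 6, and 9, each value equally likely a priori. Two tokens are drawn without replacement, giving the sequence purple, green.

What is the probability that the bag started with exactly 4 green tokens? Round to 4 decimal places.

0.2637

For each hypothesis, P(data | H) works out to: P(data | r = 1) = (9/10)(1/9) = 1/10; P(data | r = 4) = (6/10)(4/9) = 4/15; P(data | r = 5) = (5/10)(5/9) = 5/18; P(data | r = 6) = (4/10)(6/9) = 4/15; P(data | r = 9) = (1/10)(9/9) = 1/10.
The prior-weighted likelihoods are 1/5 · 1/10 = 1/50, 1/5 · 4/15 = 4/75, 1/5 · 5/18 = 1/18, 1/5 · 4/15 = 4/75, 1/5 · 1/10 = 1/50; with total 91/450.
Hence P(r = 4 | data) = (4/75) / (91/450) = 24/91.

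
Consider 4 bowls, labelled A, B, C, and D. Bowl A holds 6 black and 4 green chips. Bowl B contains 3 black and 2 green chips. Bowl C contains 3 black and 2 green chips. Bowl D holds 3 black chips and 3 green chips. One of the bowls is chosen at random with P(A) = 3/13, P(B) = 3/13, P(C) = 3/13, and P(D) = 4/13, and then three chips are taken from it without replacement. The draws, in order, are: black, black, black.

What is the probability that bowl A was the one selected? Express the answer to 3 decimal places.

The likelihood of the observed sequence under each hypothesis: P(data | bowl A) = (6/10)(5/9)(4/8) = 1/6; P(data | bowl B) = (3/5)(2/4)(1/3) = 1/10; P(data | bowl C) = (3/5)(2/4)(1/3) = 1/10; P(data | bowl D) = (3/6)(2/5)(1/4) = 1/20.
The prior-weighted likelihoods are 3/13 · 1/6 = 1/26, 3/13 · 1/10 = 3/130, 3/13 · 1/10 = 3/130, 4/13 · 1/20 = 1/65; these sum to 1/10.
Hence P(bowl A | data) = (1/26) / (1/10) = 5/13.

0.385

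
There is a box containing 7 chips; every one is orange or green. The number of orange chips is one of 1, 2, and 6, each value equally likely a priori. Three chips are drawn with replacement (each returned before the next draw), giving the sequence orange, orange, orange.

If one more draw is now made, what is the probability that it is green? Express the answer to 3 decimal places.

Compute the likelihood of the observed sequence for each case: P(data | r = 1) = (1/7)(1/7)(1/7) = 0.0029155; P(data | r = 2) = (2/7)(2/7)(2/7) = 0.023324; P(data | r = 6) = (6/7)(6/7)(6/7) = 0.62974.
Multiplying each by its prior: 1/3 · 0.0029155 = 0.00097182, 1/3 · 0.023324 = 0.0077745, 1/3 · 0.62974 = 0.20991; these sum to 0.21866.
Normalising, the posterior is P(r = 1 | data) = 0.0044444, P(r = 2 | data) = 0.035556, P(r = 6 | data) = 0.96.
So P(green next | data) = Σ P(green next | H) P(H | data) = (6/7)(0.0044444) + (5/7)(0.035556) + (1/7)(0.96) = 0.16635.

0.166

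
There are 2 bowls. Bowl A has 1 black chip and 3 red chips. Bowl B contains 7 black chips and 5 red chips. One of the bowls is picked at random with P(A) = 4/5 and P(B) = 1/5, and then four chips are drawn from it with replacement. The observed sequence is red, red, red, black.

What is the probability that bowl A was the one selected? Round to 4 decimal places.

0.9091

For each hypothesis, P(data | H) works out to: P(data | bowl A) = (3/4)(3/4)(3/4)(1/4) = 0.10547; P(data | bowl B) = (5/12)(5/12)(5/12)(7/12) = 0.042197.
Weighting by the prior gives 4/5 · 0.10547 = 0.084375, 1/5 · 0.042197 = 0.0084394; summing to 0.092814.
So P(bowl A | data) = (0.084375) / (0.092814) = 0.90907.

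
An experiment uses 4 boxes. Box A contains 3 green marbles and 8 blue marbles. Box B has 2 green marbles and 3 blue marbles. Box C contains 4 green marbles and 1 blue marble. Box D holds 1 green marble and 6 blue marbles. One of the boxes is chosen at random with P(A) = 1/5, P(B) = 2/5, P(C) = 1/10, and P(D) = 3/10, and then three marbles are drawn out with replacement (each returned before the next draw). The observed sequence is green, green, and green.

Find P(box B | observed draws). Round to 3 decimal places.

The likelihood of the observed sequence under each hypothesis: P(data | box A) = (3/11)(3/11)(3/11) = 0.020285; P(data | box B) = (2/5)(2/5)(2/5) = 0.064; P(data | box C) = (4/5)(4/5)(4/5) = 0.512; P(data | box D) = (1/7)(1/7)(1/7) = 0.0029155.
The prior-weighted likelihoods are 1/5 · 0.020285 = 0.0040571, 2/5 · 0.064 = 0.0256, 1/10 · 0.512 = 0.0512, 3/10 · 0.0029155 = 0.00087464; with total 0.081732.
So P(box B | data) = (0.0256) / (0.081732) = 0.31322.

0.313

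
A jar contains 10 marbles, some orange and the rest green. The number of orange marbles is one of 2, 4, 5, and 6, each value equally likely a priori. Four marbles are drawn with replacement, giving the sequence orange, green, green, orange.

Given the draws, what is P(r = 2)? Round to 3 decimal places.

0.126

The likelihood of the observed sequence under each hypothesis: P(data | r = 2) = (2/10)(8/10)(8/10)(2/10) = 0.0256; P(data | r = 4) = (4/10)(6/10)(6/10)(4/10) = 0.0576; P(data | r = 5) = (5/10)(5/10)(5/10)(5/10) = 0.0625; P(data | r = 6) = (6/10)(4/10)(4/10)(6/10) = 0.0576.
The prior-weighted likelihoods are 1/4 · 0.0256 = 0.0064, 1/4 · 0.0576 = 0.0144, 1/4 · 0.0625 = 0.015625, 1/4 · 0.0576 = 0.0144; with total 0.050825.
Hence P(r = 2 | data) = (0.0064) / (0.050825) = 0.12592.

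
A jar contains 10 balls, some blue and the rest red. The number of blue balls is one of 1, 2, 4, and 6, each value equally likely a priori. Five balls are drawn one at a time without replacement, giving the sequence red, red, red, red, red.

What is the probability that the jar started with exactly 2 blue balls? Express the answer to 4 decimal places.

For each hypothesis, P(data | H) works out to: P(data | r = 1) = (9/10)(8/9)(7/8)(6/7)(5/6) = 1/2; P(data | r = 2) = (8/10)(7/9)(6/8)(5/7)(4/6) = 2/9; P(data | r = 4) = (6/10)(5/9)(4/8)(3/7)(2/6) = 1/42; P(data | r = 6) = (4/10)(3/9)(2/8)(1/7)(0/6) = 0.
Weighting by the prior gives 1/4 · 1/2 = 1/8, 1/4 · 2/9 = 1/18, 1/4 · 1/42 = 1/168, 1/4 · 0 = 0; with total 47/252.
So P(r = 2 | data) = (1/18) / (47/252) = 14/47.

0.2979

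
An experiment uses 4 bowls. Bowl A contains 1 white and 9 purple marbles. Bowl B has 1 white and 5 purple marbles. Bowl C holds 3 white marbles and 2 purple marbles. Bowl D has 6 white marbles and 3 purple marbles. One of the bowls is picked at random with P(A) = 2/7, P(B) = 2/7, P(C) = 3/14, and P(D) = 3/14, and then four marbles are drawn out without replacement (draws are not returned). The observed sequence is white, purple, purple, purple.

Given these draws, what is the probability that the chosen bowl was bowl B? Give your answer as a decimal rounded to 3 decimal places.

The likelihood of the observed sequence under each hypothesis: P(data | bowl A) = (1/10)(9/9)(8/8)(7/7) = 0.1; P(data | bowl B) = (1/6)(5/5)(4/4)(3/3) = 0.16667; P(data | bowl C) = (3/5)(2/4)(1/3)(0/2) = 0; P(data | bowl D) = (6/9)(3/8)(2/7)(1/6) = 0.011905.
Weighting by the prior gives 2/7 · 0.1 = 0.028571, 2/7 · 0.16667 = 0.047619, 3/14 · 0 = 0, 3/14 · 0.011905 = 0.002551; these sum to 0.078741.
By Bayes' rule, P(bowl B | data) = (0.047619) / (0.078741) = 0.60475.

0.605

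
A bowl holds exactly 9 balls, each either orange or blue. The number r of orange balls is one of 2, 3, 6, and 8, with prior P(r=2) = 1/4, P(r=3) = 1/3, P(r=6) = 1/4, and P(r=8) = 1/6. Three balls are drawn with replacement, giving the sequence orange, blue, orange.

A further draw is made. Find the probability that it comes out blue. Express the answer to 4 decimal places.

Under each hypothesis, the probability of the observed sequence is: P(data | r = 2) = (2/9)(7/9)(2/9) = 0.038409; P(data | r = 3) = (3/9)(6/9)(3/9) = 0.074074; P(data | r = 6) = (6/9)(3/9)(6/9) = 0.14815; P(data | r = 8) = (8/9)(1/9)(8/9) = 0.087791.
Weighting by the prior gives 1/4 · 0.038409 = 0.0096022, 1/3 · 0.074074 = 0.024691, 1/4 · 0.14815 = 0.037037, 1/6 · 0.087791 = 0.014632; with total 0.085963.
Normalising, the posterior is P(r = 2 | data) = 0.1117, P(r = 3 | data) = 0.28723, P(r = 6 | data) = 0.43085, P(r = 8 | data) = 0.17021.
So P(blue next | data) = Σ P(blue next | H) P(H | data) = (7/9)(0.1117) + (2/3)(0.28723) + (1/3)(0.43085) + (1/9)(0.17021) = 0.4409.

0.4409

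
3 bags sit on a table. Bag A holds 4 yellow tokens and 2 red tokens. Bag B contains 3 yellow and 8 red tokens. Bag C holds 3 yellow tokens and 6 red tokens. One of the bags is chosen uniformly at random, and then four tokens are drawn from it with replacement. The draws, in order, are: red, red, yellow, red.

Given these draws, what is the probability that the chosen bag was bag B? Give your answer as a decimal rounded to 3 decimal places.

Compute the likelihood of the observed sequence for each case: P(data | bag A) = (2/6)(2/6)(4/6)(2/6) = 0.024691; P(data | bag B) = (8/11)(8/11)(3/11)(8/11) = 0.10491; P(data | bag C) = (6/9)(6/9)(3/9)(6/9) = 0.098765.
Multiplying each by its prior: 1/3 · 0.024691 = 0.0082305, 1/3 · 0.10491 = 0.03497, 1/3 · 0.098765 = 0.032922; these sum to 0.076123.
So P(bag B | data) = (0.03497) / (0.076123) = 0.45939.

0.459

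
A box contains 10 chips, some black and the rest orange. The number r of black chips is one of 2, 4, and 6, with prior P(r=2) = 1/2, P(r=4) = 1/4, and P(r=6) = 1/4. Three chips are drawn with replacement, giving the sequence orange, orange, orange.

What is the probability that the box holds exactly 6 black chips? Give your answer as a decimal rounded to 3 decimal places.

0.049

Compute the likelihood of the observed sequence for each case: P(data | r = 2) = (8/10)(8/10)(8/10) = 64/125; P(data | r = 4) = (6/10)(6/10)(6/10) = 27/125; P(data | r = 6) = (4/10)(4/10)(4/10) = 8/125.
Weighting by the prior gives 1/2 · 64/125 = 32/125, 1/4 · 27/125 = 27/500, 1/4 · 8/125 = 2/125; summing to 163/500.
Therefore the posterior P(r = 6 | data) = (2/125) / (163/500) = 8/163.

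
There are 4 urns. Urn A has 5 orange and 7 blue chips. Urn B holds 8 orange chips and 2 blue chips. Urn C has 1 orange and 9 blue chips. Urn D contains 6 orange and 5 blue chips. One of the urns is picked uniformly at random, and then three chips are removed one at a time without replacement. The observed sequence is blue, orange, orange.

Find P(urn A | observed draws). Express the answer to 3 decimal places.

0.257

The likelihood of the observed sequence under each hypothesis: P(data | urn A) = (7/12)(5/11)(4/10) = 0.10606; P(data | urn B) = (2/10)(8/9)(7/8) = 0.15556; P(data | urn C) = (9/10)(1/9)(0/8) = 0; P(data | urn D) = (5/11)(6/10)(5/9) = 0.15152.
Multiplying each by its prior: 1/4 · 0.10606 = 0.026515, 1/4 · 0.15556 = 0.038889, 1/4 · 0 = 0, 1/4 · 0.15152 = 0.037879; these sum to 0.10328.
So P(urn A | data) = (0.026515) / (0.10328) = 0.25672.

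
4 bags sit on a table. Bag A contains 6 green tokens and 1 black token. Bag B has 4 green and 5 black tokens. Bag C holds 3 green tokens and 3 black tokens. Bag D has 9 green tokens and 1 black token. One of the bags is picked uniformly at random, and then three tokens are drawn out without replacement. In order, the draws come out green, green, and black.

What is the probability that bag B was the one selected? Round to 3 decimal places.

0.233

The likelihood of the observed sequence under each hypothesis: P(data | bag A) = (6/7)(5/6)(1/5) = 1/7; P(data | bag B) = (4/9)(3/8)(5/7) = 5/42; P(data | bag C) = (3/6)(2/5)(3/4) = 3/20; P(data | bag D) = (9/10)(8/9)(1/8) = 1/10.
Weighting by the prior gives 1/4 · 1/7 = 1/28, 1/4 · 5/42 = 5/168, 1/4 · 3/20 = 3/80, 1/4 · 1/10 = 1/40; summing to 43/336.
By Bayes' rule, P(bag B | data) = (5/168) / (43/336) = 10/43.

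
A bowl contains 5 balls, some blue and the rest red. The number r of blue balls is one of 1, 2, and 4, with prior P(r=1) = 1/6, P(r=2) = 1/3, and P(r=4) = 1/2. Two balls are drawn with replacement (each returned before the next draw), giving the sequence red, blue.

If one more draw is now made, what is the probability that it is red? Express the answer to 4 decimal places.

0.4571

Compute the likelihood of the observed sequence for each case: P(data | r = 1) = (4/5)(1/5) = 4/25; P(data | r = 2) = (3/5)(2/5) = 6/25; P(data | r = 4) = (1/5)(4/5) = 4/25.
Multiplying each by its prior: 1/6 · 4/25 = 2/75, 1/3 · 6/25 = 2/25, 1/2 · 4/25 = 2/25; these sum to 14/75.
Normalising, the posterior is P(r = 1 | data) = 1/7, P(r = 2 | data) = 3/7, P(r = 4 | data) = 3/7.
The predictive probability is P(red next | data) = (4/5)(1/7) + (3/5)(3/7) + (1/5)(3/7) = 16/35.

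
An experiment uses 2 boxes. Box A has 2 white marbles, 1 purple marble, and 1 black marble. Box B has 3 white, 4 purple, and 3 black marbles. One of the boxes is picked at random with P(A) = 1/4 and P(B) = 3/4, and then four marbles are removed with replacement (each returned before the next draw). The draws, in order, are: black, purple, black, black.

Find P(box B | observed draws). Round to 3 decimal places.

For each hypothesis, P(data | H) works out to: P(data | box A) = (1/4)(1/4)(1/4)(1/4) = 0.0039062; P(data | box B) = (3/10)(4/10)(3/10)(3/10) = 0.0108.
Weighting by the prior gives 1/4 · 0.0039062 = 0.00097656, 3/4 · 0.0108 = 0.0081; with total 0.0090766.
So P(box B | data) = (0.0081) / (0.0090766) = 0.89241.

0.892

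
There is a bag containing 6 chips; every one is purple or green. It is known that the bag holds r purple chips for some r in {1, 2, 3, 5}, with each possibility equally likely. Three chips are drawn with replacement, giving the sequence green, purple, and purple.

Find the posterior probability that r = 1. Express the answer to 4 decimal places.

0.0685

Under each hypothesis, the probability of the observed sequence is: P(data | r = 1) = (5/6)(1/6)(1/6) = 5/216; P(data | r = 2) = (4/6)(2/6)(2/6) = 2/27; P(data | r = 3) = (3/6)(3/6)(3/6) = 1/8; P(data | r = 5) = (1/6)(5/6)(5/6) = 25/216.
Multiplying each by its prior: 1/4 · 5/216 = 5/864, 1/4 · 2/27 = 1/54, 1/4 · 1/8 = 1/32, 1/4 · 25/216 = 25/864; with total 73/864.
So P(r = 1 | data) = (5/864) / (73/864) = 5/73.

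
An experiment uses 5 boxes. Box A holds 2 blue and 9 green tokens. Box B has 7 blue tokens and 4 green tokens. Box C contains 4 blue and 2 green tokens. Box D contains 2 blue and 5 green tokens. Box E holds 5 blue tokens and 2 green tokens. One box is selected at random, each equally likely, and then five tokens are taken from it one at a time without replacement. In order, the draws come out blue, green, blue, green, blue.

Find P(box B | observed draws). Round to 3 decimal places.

The likelihood of the observed sequence under each hypothesis: P(data | box A) = (2/11)(9/10)(1/9)(8/8)(0/7) = 0; P(data | box B) = (7/11)(4/10)(6/9)(3/8)(5/7) = 0.045455; P(data | box C) = (4/6)(2/5)(3/4)(1/3)(2/2) = 0.066667; P(data | box D) = (2/7)(5/6)(1/5)(4/4)(0/3) = 0; P(data | box E) = (5/7)(2/6)(4/5)(1/4)(3/3) = 0.047619.
Multiplying each by its prior: 1/5 · 0 = 0, 1/5 · 0.045455 = 0.0090909, 1/5 · 0.066667 = 0.013333, 1/5 · 0 = 0, 1/5 · 0.047619 = 0.0095238; summing to 0.031948.
By Bayes' rule, P(box B | data) = (0.0090909) / (0.031948) = 0.28455.

0.285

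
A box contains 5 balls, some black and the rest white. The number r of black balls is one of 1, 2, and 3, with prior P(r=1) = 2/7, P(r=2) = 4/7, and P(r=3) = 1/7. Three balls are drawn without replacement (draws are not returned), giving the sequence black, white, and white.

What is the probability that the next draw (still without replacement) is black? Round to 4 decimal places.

The likelihood of the observed sequence under each hypothesis: P(data | r = 1) = (1/5)(4/4)(3/3) = 1/5; P(data | r = 2) = (2/5)(3/4)(2/3) = 1/5; P(data | r = 3) = (3/5)(2/4)(1/3) = 1/10.
Multiplying each by its prior: 2/7 · 1/5 = 2/35, 4/7 · 1/5 = 4/35, 1/7 · 1/10 = 1/70; with total 13/70.
Dividing through by the total gives posterior P(r = 1 | data) = 4/13, P(r = 2 | data) = 8/13, P(r = 3 | data) = 1/13.
The predictive probability is P(black next | data) = (0)(4/13) + (1/2)(8/13) + (1)(1/13) = 5/13.

0.3846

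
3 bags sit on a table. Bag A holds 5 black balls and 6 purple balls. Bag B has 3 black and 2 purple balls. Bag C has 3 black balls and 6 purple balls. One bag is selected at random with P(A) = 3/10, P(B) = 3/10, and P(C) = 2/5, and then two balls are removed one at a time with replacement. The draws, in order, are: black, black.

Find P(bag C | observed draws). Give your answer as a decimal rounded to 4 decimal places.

0.2073

Compute the likelihood of the observed sequence for each case: P(data | bag A) = (5/11)(5/11) = 0.20661; P(data | bag B) = (3/5)(3/5) = 0.36; P(data | bag C) = (3/9)(3/9) = 0.11111.
The prior-weighted likelihoods are 3/10 · 0.20661 = 0.061983, 3/10 · 0.36 = 0.108, 2/5 · 0.11111 = 0.044444; these sum to 0.21443.
So P(bag C | data) = (0.044444) / (0.21443) = 0.20727.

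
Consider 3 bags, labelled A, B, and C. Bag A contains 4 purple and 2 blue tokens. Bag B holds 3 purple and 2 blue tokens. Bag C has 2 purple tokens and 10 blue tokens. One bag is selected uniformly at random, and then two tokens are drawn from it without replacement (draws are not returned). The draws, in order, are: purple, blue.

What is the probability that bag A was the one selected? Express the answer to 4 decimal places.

0.3713

Compute the likelihood of the observed sequence for each case: P(data | bag A) = (4/6)(2/5) = 4/15; P(data | bag B) = (3/5)(2/4) = 3/10; P(data | bag C) = (2/12)(10/11) = 5/33.
Weighting by the prior gives 1/3 · 4/15 = 4/45, 1/3 · 3/10 = 1/10, 1/3 · 5/33 = 5/99; these sum to 79/330.
Therefore the posterior P(bag A | data) = (4/45) / (79/330) = 88/237.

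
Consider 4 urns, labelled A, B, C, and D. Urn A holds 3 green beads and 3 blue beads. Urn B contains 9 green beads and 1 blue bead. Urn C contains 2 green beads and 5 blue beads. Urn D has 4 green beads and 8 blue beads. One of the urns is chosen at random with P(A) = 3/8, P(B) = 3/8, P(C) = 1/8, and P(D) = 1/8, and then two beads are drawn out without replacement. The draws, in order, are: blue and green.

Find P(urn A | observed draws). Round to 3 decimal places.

Under each hypothesis, the probability of the observed sequence is: P(data | urn A) = (3/6)(3/5) = 0.3; P(data | urn B) = (1/10)(9/9) = 0.1; P(data | urn C) = (5/7)(2/6) = 0.2381; P(data | urn D) = (8/12)(4/11) = 0.24242.
The prior-weighted likelihoods are 3/8 · 0.3 = 0.1125, 3/8 · 0.1 = 0.0375, 1/8 · 0.2381 = 0.029762, 1/8 · 0.24242 = 0.030303; these sum to 0.21006.
Therefore the posterior P(urn A | data) = (0.1125) / (0.21006) = 0.53555.

0.536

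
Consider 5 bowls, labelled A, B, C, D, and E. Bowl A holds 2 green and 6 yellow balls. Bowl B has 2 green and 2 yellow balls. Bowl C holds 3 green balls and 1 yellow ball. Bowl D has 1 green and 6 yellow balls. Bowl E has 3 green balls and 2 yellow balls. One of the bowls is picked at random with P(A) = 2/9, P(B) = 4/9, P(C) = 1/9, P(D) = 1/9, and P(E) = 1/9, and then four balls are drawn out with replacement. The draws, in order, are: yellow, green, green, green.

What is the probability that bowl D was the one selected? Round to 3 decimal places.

Compute the likelihood of the observed sequence for each case: P(data | bowl A) = (6/8)(2/8)(2/8)(2/8) = 0.011719; P(data | bowl B) = (2/4)(2/4)(2/4)(2/4) = 0.0625; P(data | bowl C) = (1/4)(3/4)(3/4)(3/4) = 0.10547; P(data | bowl D) = (6/7)(1/7)(1/7)(1/7) = 0.002499; P(data | bowl E) = (2/5)(3/5)(3/5)(3/5) = 0.0864.
Multiplying each by its prior: 2/9 · 0.011719 = 0.0026042, 4/9 · 0.0625 = 0.027778, 1/9 · 0.10547 = 0.011719, 1/9 · 0.002499 = 0.00027766, 1/9 · 0.0864 = 0.0096; these sum to 0.051978.
By Bayes' rule, P(bowl D | data) = (0.00027766) / (0.051978) = 0.0053419.

0.005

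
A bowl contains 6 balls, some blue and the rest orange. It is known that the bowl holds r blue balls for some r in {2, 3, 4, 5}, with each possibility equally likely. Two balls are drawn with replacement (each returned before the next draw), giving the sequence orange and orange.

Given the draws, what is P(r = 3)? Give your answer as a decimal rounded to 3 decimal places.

0.300

Under each hypothesis, the probability of the observed sequence is: P(data | r = 2) = (4/6)(4/6) = 4/9; P(data | r = 3) = (3/6)(3/6) = 1/4; P(data | r = 4) = (2/6)(2/6) = 1/9; P(data | r = 5) = (1/6)(1/6) = 1/36.
Weighting by the prior gives 1/4 · 4/9 = 1/9, 1/4 · 1/4 = 1/16, 1/4 · 1/9 = 1/36, 1/4 · 1/36 = 1/144; summing to 5/24.
So P(r = 3 | data) = (1/16) / (5/24) = 3/10.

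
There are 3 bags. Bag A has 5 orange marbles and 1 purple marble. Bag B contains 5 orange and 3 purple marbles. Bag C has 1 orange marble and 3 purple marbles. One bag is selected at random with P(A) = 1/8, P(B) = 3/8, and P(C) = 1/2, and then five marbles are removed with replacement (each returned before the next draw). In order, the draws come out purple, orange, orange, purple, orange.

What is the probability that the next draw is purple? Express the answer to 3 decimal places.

0.439

Compute the likelihood of the observed sequence for each case: P(data | bag A) = (1/6)(5/6)(5/6)(1/6)(5/6) = 0.016075; P(data | bag B) = (3/8)(5/8)(5/8)(3/8)(5/8) = 0.034332; P(data | bag C) = (3/4)(1/4)(1/4)(3/4)(1/4) = 0.0087891.
The prior-weighted likelihoods are 1/8 · 0.016075 = 0.0020094, 3/8 · 0.034332 = 0.012875, 1/2 · 0.0087891 = 0.0043945; summing to 0.019279.
Normalising, the posterior is P(bag A | data) = 0.10423, P(bag B | data) = 0.66782, P(bag C | data) = 0.22795.
Averaging over the posterior, P(purple next | data) = (1/6)(0.10423) + (3/8)(0.66782) + (3/4)(0.22795) = 0.43877.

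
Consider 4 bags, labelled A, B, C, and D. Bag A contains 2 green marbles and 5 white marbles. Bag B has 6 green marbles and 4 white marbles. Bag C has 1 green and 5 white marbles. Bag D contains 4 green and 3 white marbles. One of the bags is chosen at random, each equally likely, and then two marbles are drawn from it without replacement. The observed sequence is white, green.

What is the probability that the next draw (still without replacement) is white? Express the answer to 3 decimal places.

For each hypothesis, P(data | H) works out to: P(data | bag A) = (5/7)(2/6) = 5/21; P(data | bag B) = (4/10)(6/9) = 4/15; P(data | bag C) = (5/6)(1/5) = 1/6; P(data | bag D) = (3/7)(4/6) = 2/7.
Multiplying each by its prior: 1/4 · 5/21 = 5/84, 1/4 · 4/15 = 1/15, 1/4 · 1/6 = 1/24, 1/4 · 2/7 = 1/14; summing to 67/280.
Normalising, the posterior is P(bag A | data) = 50/201, P(bag B | data) = 56/201, P(bag C | data) = 35/201, P(bag D | data) = 20/67.
The predictive probability is P(white next | data) = (4/5)(50/201) + (3/8)(56/201) + (1)(35/201) + (2/5)(20/67) = 40/67.

0.597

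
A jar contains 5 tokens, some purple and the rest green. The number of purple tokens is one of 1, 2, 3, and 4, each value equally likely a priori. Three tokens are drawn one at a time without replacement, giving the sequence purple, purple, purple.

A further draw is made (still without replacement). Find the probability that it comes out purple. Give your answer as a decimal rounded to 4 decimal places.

The likelihood of the observed sequence under each hypothesis: P(data | r = 1) = (1/5)(0/4) = 0; P(data | r = 2) = (2/5)(1/4)(0/3) = 0; P(data | r = 3) = (3/5)(2/4)(1/3) = 1/10; P(data | r = 4) = (4/5)(3/4)(2/3) = 2/5.
Multiplying each by its prior: 1/4 · 0 = 0, 1/4 · 0 = 0, 1/4 · 1/10 = 1/40, 1/4 · 2/5 = 1/10; summing to 1/8.
The posterior is then P(r = 1 | data) = 0, P(r = 2 | data) = 0, P(r = 3 | data) = 1/5, P(r = 4 | data) = 4/5.
So P(purple next | data) = Σ P(purple next | H) P(H | data) = (0)(1/5) + (1/2)(4/5) = 2/5.

0.4000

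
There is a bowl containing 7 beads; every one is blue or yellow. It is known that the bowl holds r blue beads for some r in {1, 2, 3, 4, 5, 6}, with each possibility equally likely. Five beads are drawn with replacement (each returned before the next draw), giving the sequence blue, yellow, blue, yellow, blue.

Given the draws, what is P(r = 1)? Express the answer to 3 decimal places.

0.018

For each hypothesis, P(data | H) works out to: P(data | r = 1) = (1/7)(6/7)(1/7)(6/7)(1/7) = 0.002142; P(data | r = 2) = (2/7)(5/7)(2/7)(5/7)(2/7) = 0.0119; P(data | r = 3) = (3/7)(4/7)(3/7)(4/7)(3/7) = 0.025704; P(data | r = 4) = (4/7)(3/7)(4/7)(3/7)(4/7) = 0.034271; P(data | r = 5) = (5/7)(2/7)(5/7)(2/7)(5/7) = 0.02975; P(data | r = 6) = (6/7)(1/7)(6/7)(1/7)(6/7) = 0.012852.
Weighting by the prior gives 1/6 · 0.002142 = 0.00035699, 1/6 · 0.0119 = 0.0019833, 1/6 · 0.025704 = 0.0042839, 1/6 · 0.034271 = 0.0057119, 1/6 · 0.02975 = 0.0049583, 1/6 · 0.012852 = 0.002142; with total 0.019436.
So P(r = 1 | data) = (0.00035699) / (0.019436) = 0.018367.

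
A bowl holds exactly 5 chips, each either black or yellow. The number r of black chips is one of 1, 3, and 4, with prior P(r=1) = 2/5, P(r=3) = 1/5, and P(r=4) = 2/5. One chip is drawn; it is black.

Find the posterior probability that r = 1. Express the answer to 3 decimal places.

0.154

For each hypothesis, P(data | H) works out to: P(data | r = 1) = (1/5) = 1/5; P(data | r = 3) = (3/5) = 3/5; P(data | r = 4) = (4/5) = 4/5.
Multiplying each by its prior: 2/5 · 1/5 = 2/25, 1/5 · 3/5 = 3/25, 2/5 · 4/5 = 8/25; summing to 13/25.
Hence P(r = 1 | data) = (2/25) / (13/25) = 2/13.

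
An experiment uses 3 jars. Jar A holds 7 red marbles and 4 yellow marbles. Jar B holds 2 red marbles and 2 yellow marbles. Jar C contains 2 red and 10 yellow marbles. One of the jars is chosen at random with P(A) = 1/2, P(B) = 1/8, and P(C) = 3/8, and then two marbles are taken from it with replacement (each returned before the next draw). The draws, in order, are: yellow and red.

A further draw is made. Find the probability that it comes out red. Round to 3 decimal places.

The likelihood of the observed sequence under each hypothesis: P(data | jar A) = (4/11)(7/11) = 0.2314; P(data | jar B) = (2/4)(2/4) = 0.25; P(data | jar C) = (10/12)(2/12) = 0.13889.
The prior-weighted likelihoods are 1/2 · 0.2314 = 0.1157, 1/8 · 0.25 = 0.03125, 3/8 · 0.13889 = 0.052083; summing to 0.19904.
The posterior is then P(jar A | data) = 0.58131, P(jar B | data) = 0.15701, P(jar C | data) = 0.26168.
Averaging over the posterior, P(red next | data) = (7/11)(0.58131) + (1/2)(0.15701) + (1/6)(0.26168) = 0.49204.

0.492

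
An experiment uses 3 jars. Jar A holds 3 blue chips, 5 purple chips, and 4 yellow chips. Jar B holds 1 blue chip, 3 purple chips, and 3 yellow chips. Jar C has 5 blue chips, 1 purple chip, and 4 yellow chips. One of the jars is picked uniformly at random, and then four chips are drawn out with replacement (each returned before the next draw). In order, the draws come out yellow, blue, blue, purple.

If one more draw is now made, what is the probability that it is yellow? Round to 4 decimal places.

Compute the likelihood of the observed sequence for each case: P(data | jar A) = (4/12)(3/12)(3/12)(5/12) = 0.0086806; P(data | jar B) = (3/7)(1/7)(1/7)(3/7) = 0.0037484; P(data | jar C) = (4/10)(5/10)(5/10)(1/10) = 0.01.
Multiplying each by its prior: 1/3 · 0.0086806 = 0.0028935, 1/3 · 0.0037484 = 0.0012495, 1/3 · 0.01 = 0.0033333; summing to 0.0074763.
Normalising, the posterior is P(jar A | data) = 0.38702, P(jar B | data) = 0.16712, P(jar C | data) = 0.44585.
Averaging over the posterior, P(yellow next | data) = (1/3)(0.38702) + (3/7)(0.16712) + (2/5)(0.44585) = 0.37897.

0.3790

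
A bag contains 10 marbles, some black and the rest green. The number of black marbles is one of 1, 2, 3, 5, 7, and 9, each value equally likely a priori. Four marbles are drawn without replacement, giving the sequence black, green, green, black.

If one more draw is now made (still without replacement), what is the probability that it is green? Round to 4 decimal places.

0.5551

Compute the likelihood of the observed sequence for each case: P(data | r = 1) = (1/10)(9/9)(8/8)(0/7) = 0; P(data | r = 2) = (2/10)(8/9)(7/8)(1/7) = 0.022222; P(data | r = 3) = (3/10)(7/9)(6/8)(2/7) = 0.05; P(data | r = 5) = (5/10)(5/9)(4/8)(4/7) = 0.079365; P(data | r = 7) = (7/10)(3/9)(2/8)(6/7) = 0.05; P(data | r = 9) = (9/10)(1/9)(0/8) = 0.
Multiplying each by its prior: 1/6 · 0 = 0, 1/6 · 0.022222 = 0.0037037, 1/6 · 0.05 = 0.0083333, 1/6 · 0.079365 = 0.013228, 1/6 · 0.05 = 0.0083333, 1/6 · 0 = 0; these sum to 0.033598.
Normalising, the posterior is P(r = 1 | data) = 0, P(r = 2 | data) = 0.11024, P(r = 3 | data) = 0.24803, P(r = 5 | data) = 0.3937, P(r = 7 | data) = 0.24803, P(r = 9 | data) = 0.
Averaging over the posterior, P(green next | data) = (1)(0.11024) + (5/6)(0.24803) + (1/2)(0.3937) + (1/6)(0.24803) = 0.55512.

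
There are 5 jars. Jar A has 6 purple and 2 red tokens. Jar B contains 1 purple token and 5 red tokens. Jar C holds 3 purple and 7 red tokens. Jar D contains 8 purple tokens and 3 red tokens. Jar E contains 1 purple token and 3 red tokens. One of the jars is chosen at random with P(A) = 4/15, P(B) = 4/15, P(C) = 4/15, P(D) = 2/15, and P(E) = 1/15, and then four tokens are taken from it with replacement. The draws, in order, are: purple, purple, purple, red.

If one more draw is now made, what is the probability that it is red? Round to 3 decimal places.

Compute the likelihood of the observed sequence for each case: P(data | jar A) = (6/8)(6/8)(6/8)(2/8) = 0.10547; P(data | jar B) = (1/6)(1/6)(1/6)(5/6) = 0.003858; P(data | jar C) = (3/10)(3/10)(3/10)(7/10) = 0.0189; P(data | jar D) = (8/11)(8/11)(8/11)(3/11) = 0.10491; P(data | jar E) = (1/4)(1/4)(1/4)(3/4) = 0.011719.
Weighting by the prior gives 4/15 · 0.10547 = 0.028125, 4/15 · 0.003858 = 0.0010288, 4/15 · 0.0189 = 0.00504, 2/15 · 0.10491 = 0.013988, 1/15 · 0.011719 = 0.00078125; with total 0.048963.
The posterior is then P(jar A | data) = 0.57441, P(jar B | data) = 0.021012, P(jar C | data) = 0.10293, P(jar D | data) = 0.28569, P(jar E | data) = 0.015956.
So P(red next | data) = Σ P(red next | H) P(H | data) = (1/4)(0.57441) + (5/6)(0.021012) + (7/10)(0.10293) + (3/11)(0.28569) + (3/4)(0.015956) = 0.32305.

0.323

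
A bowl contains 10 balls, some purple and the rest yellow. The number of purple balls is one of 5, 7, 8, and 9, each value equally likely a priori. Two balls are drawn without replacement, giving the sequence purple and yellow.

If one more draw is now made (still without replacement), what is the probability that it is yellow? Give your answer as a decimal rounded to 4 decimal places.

0.2782

Compute the likelihood of the observed sequence for each case: P(data | r = 5) = (5/10)(5/9) = 5/18; P(data | r = 7) = (7/10)(3/9) = 7/30; P(data | r = 8) = (8/10)(2/9) = 8/45; P(data | r = 9) = (9/10)(1/9) = 1/10.
Multiplying each by its prior: 1/4 · 5/18 = 5/72, 1/4 · 7/30 = 7/120, 1/4 · 8/45 = 2/45, 1/4 · 1/10 = 1/40; these sum to 71/360.
Dividing through by the total gives posterior P(r = 5 | data) = 25/71, P(r = 7 | data) = 21/71, P(r = 8 | data) = 16/71, P(r = 9 | data) = 9/71.
Averaging over the posterior, P(yellow next | data) = (1/2)(25/71) + (1/4)(21/71) + (1/8)(16/71) + (0)(9/71) = 79/284.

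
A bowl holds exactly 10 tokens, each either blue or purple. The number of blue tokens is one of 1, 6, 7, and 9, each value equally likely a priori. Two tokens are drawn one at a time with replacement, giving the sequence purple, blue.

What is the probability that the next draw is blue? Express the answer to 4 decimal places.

Under each hypothesis, the probability of the observed sequence is: P(data | r = 1) = (9/10)(1/10) = 9/100; P(data | r = 6) = (4/10)(6/10) = 6/25; P(data | r = 7) = (3/10)(7/10) = 21/100; P(data | r = 9) = (1/10)(9/10) = 9/100.
The prior-weighted likelihoods are 1/4 · 9/100 = 9/400, 1/4 · 6/25 = 3/50, 1/4 · 21/100 = 21/400, 1/4 · 9/100 = 9/400; summing to 63/400.
Normalising, the posterior is P(r = 1 | data) = 1/7, P(r = 6 | data) = 8/21, P(r = 7 | data) = 1/3, P(r = 9 | data) = 1/7.
So P(blue next | data) = Σ P(blue next | H) P(H | data) = (1/10)(1/7) + (3/5)(8/21) + (7/10)(1/3) + (9/10)(1/7) = 127/210.

0.6048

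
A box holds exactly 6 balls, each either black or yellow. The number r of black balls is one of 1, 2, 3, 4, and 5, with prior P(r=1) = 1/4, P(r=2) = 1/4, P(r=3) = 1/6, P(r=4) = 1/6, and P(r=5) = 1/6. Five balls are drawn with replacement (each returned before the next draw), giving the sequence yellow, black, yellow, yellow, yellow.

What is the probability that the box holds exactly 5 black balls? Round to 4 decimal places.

0.0025

Under each hypothesis, the probability of the observed sequence is: P(data | r = 1) = (5/6)(1/6)(5/6)(5/6)(5/6) = 0.080376; P(data | r = 2) = (4/6)(2/6)(4/6)(4/6)(4/6) = 0.065844; P(data | r = 3) = (3/6)(3/6)(3/6)(3/6)(3/6) = 0.03125; P(data | r = 4) = (2/6)(4/6)(2/6)(2/6)(2/6) = 0.0082305; P(data | r = 5) = (1/6)(5/6)(1/6)(1/6)(1/6) = 0.000643.
Multiplying each by its prior: 1/4 · 0.080376 = 0.020094, 1/4 · 0.065844 = 0.016461, 1/6 · 0.03125 = 0.0052083, 1/6 · 0.0082305 = 0.0013717, 1/6 · 0.000643 = 0.00010717; these sum to 0.043242.
Hence P(r = 5 | data) = (0.00010717) / (0.043242) = 0.0024783.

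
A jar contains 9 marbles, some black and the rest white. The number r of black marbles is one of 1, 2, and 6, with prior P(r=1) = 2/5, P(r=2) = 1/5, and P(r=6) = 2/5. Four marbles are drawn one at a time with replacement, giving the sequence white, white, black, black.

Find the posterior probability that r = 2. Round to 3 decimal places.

The likelihood of the observed sequence under each hypothesis: P(data | r = 1) = (8/9)(8/9)(1/9)(1/9) = 0.0097546; P(data | r = 2) = (7/9)(7/9)(2/9)(2/9) = 0.029873; P(data | r = 6) = (3/9)(3/9)(6/9)(6/9) = 0.049383.
The prior-weighted likelihoods are 2/5 · 0.0097546 = 0.0039018, 1/5 · 0.029873 = 0.0059747, 2/5 · 0.049383 = 0.019753; with total 0.02963.
By Bayes' rule, P(r = 2 | data) = (0.0059747) / (0.02963) = 0.20165.

0.202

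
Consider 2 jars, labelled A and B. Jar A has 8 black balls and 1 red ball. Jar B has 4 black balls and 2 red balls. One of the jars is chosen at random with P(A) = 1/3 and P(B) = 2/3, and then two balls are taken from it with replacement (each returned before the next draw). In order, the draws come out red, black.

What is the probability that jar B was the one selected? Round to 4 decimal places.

Under each hypothesis, the probability of the observed sequence is: P(data | jar A) = (1/9)(8/9) = 8/81; P(data | jar B) = (2/6)(4/6) = 2/9.
Multiplying each by its prior: 1/3 · 8/81 = 8/243, 2/3 · 2/9 = 4/27; these sum to 44/243.
By Bayes' rule, P(jar B | data) = (4/27) / (44/243) = 9/11.

0.8182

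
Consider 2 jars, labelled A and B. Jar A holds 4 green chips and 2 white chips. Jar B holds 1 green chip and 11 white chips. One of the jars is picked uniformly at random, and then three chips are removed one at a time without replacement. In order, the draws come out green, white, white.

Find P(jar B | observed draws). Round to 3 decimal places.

0.556

For each hypothesis, P(data | H) works out to: P(data | jar A) = (4/6)(2/5)(1/4) = 1/15; P(data | jar B) = (1/12)(11/11)(10/10) = 1/12.
The prior-weighted likelihoods are 1/2 · 1/15 = 1/30, 1/2 · 1/12 = 1/24; summing to 3/40.
Therefore the posterior P(jar B | data) = (1/24) / (3/40) = 5/9.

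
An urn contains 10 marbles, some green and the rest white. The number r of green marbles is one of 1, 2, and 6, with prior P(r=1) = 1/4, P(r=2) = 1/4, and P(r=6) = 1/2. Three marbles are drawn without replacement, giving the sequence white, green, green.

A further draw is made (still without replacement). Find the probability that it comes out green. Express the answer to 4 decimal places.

0.5357

The likelihood of the observed sequence under each hypothesis: P(data | r = 1) = (9/10)(1/9)(0/8) = 0; P(data | r = 2) = (8/10)(2/9)(1/8) = 1/45; P(data | r = 6) = (4/10)(6/9)(5/8) = 1/6.
Multiplying each by its prior: 1/4 · 0 = 0, 1/4 · 1/45 = 1/180, 1/2 · 1/6 = 1/12; with total 4/45.
Normalising, the posterior is P(r = 1 | data) = 0, P(r = 2 | data) = 1/16, P(r = 6 | data) = 15/16.
So P(green next | data) = Σ P(green next | H) P(H | data) = (0)(1/16) + (4/7)(15/16) = 15/28.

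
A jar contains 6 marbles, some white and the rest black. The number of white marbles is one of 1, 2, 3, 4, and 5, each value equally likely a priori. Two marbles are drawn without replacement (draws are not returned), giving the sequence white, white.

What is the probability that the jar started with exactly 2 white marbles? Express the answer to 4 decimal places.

For each hypothesis, P(data | H) works out to: P(data | r = 1) = (1/6)(0/5) = 0; P(data | r = 2) = (2/6)(1/5) = 1/15; P(data | r = 3) = (3/6)(2/5) = 1/5; P(data | r = 4) = (4/6)(3/5) = 2/5; P(data | r = 5) = (5/6)(4/5) = 2/3.
Multiplying each by its prior: 1/5 · 0 = 0, 1/5 · 1/15 = 1/75, 1/5 · 1/5 = 1/25, 1/5 · 2/5 = 2/25, 1/5 · 2/3 = 2/15; these sum to 4/15.
By Bayes' rule, P(r = 2 | data) = (1/75) / (4/15) = 1/20.

0.0500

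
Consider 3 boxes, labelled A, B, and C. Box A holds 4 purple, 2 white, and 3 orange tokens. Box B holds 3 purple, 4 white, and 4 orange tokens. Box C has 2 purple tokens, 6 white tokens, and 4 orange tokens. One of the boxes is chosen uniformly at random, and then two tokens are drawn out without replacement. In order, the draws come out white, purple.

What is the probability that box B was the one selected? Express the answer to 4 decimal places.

0.3506

Under each hypothesis, the probability of the observed sequence is: P(data | box A) = (2/9)(4/8) = 1/9; P(data | box B) = (4/11)(3/10) = 6/55; P(data | box C) = (6/12)(2/11) = 1/11.
Multiplying each by its prior: 1/3 · 1/9 = 1/27, 1/3 · 6/55 = 2/55, 1/3 · 1/11 = 1/33; summing to 14/135.
Hence P(box B | data) = (2/55) / (14/135) = 27/77.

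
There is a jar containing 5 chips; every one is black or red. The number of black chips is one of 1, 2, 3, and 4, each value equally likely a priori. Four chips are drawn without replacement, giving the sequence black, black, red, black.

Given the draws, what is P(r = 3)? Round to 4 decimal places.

The likelihood of the observed sequence under each hypothesis: P(data | r = 1) = (1/5)(0/4) = 0; P(data | r = 2) = (2/5)(1/4)(3/3)(0/2) = 0; P(data | r = 3) = (3/5)(2/4)(2/3)(1/2) = 1/10; P(data | r = 4) = (4/5)(3/4)(1/3)(2/2) = 1/5.
Weighting by the prior gives 1/4 · 0 = 0, 1/4 · 0 = 0, 1/4 · 1/10 = 1/40, 1/4 · 1/5 = 1/20; with total 3/40.
Therefore the posterior P(r = 3 | data) = (1/40) / (3/40) = 1/3.

0.3333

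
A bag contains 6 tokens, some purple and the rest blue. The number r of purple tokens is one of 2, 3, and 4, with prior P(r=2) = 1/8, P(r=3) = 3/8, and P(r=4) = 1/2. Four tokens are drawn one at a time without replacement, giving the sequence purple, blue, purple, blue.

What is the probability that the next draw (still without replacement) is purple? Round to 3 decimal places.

The likelihood of the observed sequence under each hypothesis: P(data | r = 2) = (2/6)(4/5)(1/4)(3/3) = 1/15; P(data | r = 3) = (3/6)(3/5)(2/4)(2/3) = 1/10; P(data | r = 4) = (4/6)(2/5)(3/4)(1/3) = 1/15.
The prior-weighted likelihoods are 1/8 · 1/15 = 1/120, 3/8 · 1/10 = 3/80, 1/2 · 1/15 = 1/30; these sum to 19/240.
Normalising, the posterior is P(r = 2 | data) = 2/19, P(r = 3 | data) = 9/19, P(r = 4 | data) = 8/19.
Averaging over the posterior, P(purple next | data) = (0)(2/19) + (1/2)(9/19) + (1)(8/19) = 25/38.

0.658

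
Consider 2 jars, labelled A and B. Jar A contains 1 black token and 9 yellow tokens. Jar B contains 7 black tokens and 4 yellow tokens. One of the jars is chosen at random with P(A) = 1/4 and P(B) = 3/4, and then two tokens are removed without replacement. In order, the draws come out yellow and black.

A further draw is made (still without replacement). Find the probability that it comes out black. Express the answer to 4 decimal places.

Under each hypothesis, the probability of the observed sequence is: P(data | jar A) = (9/10)(1/9) = 1/10; P(data | jar B) = (4/11)(7/10) = 14/55.
The prior-weighted likelihoods are 1/4 · 1/10 = 1/40, 3/4 · 14/55 = 21/110; with total 19/88.
Normalising, the posterior is P(jar A | data) = 11/95, P(jar B | data) = 84/95.
Averaging over the posterior, P(black next | data) = (0)(11/95) + (2/3)(84/95) = 56/95.

0.5895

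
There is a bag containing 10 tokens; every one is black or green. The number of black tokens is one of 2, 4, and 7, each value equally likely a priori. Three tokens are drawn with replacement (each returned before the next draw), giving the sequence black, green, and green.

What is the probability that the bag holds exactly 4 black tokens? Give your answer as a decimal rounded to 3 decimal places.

0.430

Under each hypothesis, the probability of the observed sequence is: P(data | r = 2) = (2/10)(8/10)(8/10) = 16/125; P(data | r = 4) = (4/10)(6/10)(6/10) = 18/125; P(data | r = 7) = (7/10)(3/10)(3/10) = 63/1000.
Weighting by the prior gives 1/3 · 16/125 = 16/375, 1/3 · 18/125 = 6/125, 1/3 · 63/1000 = 21/1000; summing to 67/600.
Hence P(r = 4 | data) = (6/125) / (67/600) = 144/335.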